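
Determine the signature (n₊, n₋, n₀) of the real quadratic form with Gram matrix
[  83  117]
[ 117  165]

Answer: (2, 0, 0)

Derivation:
step 0: pivot 83 → sign +
step 1: pivot 6/83 → sign +
signature = (2, 0, 0)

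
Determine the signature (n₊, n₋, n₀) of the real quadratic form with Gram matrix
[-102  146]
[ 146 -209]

step 0: pivot -102 → sign −
step 1: pivot -1/51 → sign −
signature = (0, 2, 0)

Answer: (0, 2, 0)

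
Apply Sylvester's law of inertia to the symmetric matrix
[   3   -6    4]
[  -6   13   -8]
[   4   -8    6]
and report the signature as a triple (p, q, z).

Answer: (3, 0, 0)

Derivation:
step 0: pivot 3 → sign +
step 1: pivot 1 → sign +
step 2: pivot 2/3 → sign +
signature = (3, 0, 0)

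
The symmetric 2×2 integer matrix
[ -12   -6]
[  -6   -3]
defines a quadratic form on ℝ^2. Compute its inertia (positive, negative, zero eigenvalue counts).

step 0: pivot -12 → sign −
step 1: row/col 1 already zero → sign 0
signature = (0, 1, 1)

Answer: (0, 1, 1)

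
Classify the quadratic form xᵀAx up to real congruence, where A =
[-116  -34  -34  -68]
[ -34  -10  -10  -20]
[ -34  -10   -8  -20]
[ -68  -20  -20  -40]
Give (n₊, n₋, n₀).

step 0: pivot -116 → sign −
step 1: pivot -1/29 → sign −
step 2: pivot 2 → sign +
step 3: row/col 3 already zero → sign 0
signature = (1, 2, 1)

Answer: (1, 2, 1)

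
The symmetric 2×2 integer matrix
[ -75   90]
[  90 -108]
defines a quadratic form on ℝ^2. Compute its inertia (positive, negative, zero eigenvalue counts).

Answer: (0, 1, 1)

Derivation:
step 0: pivot -75 → sign −
step 1: row/col 1 already zero → sign 0
signature = (0, 1, 1)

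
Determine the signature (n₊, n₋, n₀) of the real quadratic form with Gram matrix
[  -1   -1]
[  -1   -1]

step 0: pivot -1 → sign −
step 1: row/col 1 already zero → sign 0
signature = (0, 1, 1)

Answer: (0, 1, 1)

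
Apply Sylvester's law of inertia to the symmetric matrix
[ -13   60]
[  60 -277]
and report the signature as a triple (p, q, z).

Answer: (0, 2, 0)

Derivation:
step 0: pivot -13 → sign −
step 1: pivot -1/13 → sign −
signature = (0, 2, 0)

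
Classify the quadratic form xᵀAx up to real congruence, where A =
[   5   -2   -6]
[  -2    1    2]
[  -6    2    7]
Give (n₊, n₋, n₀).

Answer: (2, 1, 0)

Derivation:
step 0: pivot 5 → sign +
step 1: pivot 1/5 → sign +
step 2: pivot -1 → sign −
signature = (2, 1, 0)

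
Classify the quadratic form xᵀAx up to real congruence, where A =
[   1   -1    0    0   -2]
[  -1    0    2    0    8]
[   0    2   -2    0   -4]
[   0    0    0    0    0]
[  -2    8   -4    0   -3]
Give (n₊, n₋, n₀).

step 0: pivot 1 → sign +
step 1: pivot -1 → sign −
step 2: pivot 2 → sign +
step 3: pivot -3 → sign −
step 4: row/col 4 already zero → sign 0
signature = (2, 2, 1)

Answer: (2, 2, 1)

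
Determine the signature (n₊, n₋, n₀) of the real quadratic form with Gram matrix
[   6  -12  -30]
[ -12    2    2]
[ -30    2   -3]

Answer: (1, 2, 0)

Derivation:
step 0: pivot 6 → sign +
step 1: pivot -22 → sign −
step 2: pivot -1/11 → sign −
signature = (1, 2, 0)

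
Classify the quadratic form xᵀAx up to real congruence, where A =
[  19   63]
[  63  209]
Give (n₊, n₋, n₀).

Answer: (2, 0, 0)

Derivation:
step 0: pivot 19 → sign +
step 1: pivot 2/19 → sign +
signature = (2, 0, 0)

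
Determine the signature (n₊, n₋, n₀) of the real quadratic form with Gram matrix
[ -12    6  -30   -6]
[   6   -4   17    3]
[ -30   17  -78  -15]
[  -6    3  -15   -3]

Answer: (1, 2, 1)

Derivation:
step 0: pivot -12 → sign −
step 1: pivot -1 → sign −
step 2: pivot 1 → sign +
step 3: row/col 3 already zero → sign 0
signature = (1, 2, 1)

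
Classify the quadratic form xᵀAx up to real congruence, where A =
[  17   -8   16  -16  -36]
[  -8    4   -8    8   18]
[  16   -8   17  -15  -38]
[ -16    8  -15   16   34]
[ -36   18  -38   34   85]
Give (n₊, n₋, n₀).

Answer: (3, 1, 1)

Derivation:
step 0: pivot 17 → sign +
step 1: pivot 4/17 → sign +
step 2: pivot 1 → sign +
step 3: pivot -1 → sign −
step 4: row/col 4 already zero → sign 0
signature = (3, 1, 1)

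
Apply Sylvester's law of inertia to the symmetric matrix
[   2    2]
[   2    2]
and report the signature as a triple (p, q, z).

Answer: (1, 0, 1)

Derivation:
step 0: pivot 2 → sign +
step 1: row/col 1 already zero → sign 0
signature = (1, 0, 1)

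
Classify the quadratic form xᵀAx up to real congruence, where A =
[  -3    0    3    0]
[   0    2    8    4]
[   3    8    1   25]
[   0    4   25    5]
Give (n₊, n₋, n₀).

step 0: pivot -3 → sign −
step 1: pivot 2 → sign +
step 2: pivot -28 → sign −
step 3: pivot -3/28 → sign −
signature = (1, 3, 0)

Answer: (1, 3, 0)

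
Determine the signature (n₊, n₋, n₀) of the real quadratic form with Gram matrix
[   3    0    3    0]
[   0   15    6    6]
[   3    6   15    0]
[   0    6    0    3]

step 0: pivot 3 → sign +
step 1: pivot 15 → sign +
step 2: pivot 48/5 → sign +
step 3: row/col 3 already zero → sign 0
signature = (3, 0, 1)

Answer: (3, 0, 1)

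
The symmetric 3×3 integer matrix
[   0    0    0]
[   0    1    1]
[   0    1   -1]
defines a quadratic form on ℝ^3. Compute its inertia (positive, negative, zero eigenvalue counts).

step 0: pivot 1 → sign +
step 1: pivot -2 → sign −
step 2: row/col 2 already zero → sign 0
signature = (1, 1, 1)

Answer: (1, 1, 1)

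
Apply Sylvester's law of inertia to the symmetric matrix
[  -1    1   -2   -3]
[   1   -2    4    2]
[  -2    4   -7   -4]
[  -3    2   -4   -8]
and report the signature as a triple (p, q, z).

Answer: (2, 2, 0)

Derivation:
step 0: pivot -1 → sign −
step 1: pivot -1 → sign −
step 2: pivot 1 → sign +
step 3: pivot 2 → sign +
signature = (2, 2, 0)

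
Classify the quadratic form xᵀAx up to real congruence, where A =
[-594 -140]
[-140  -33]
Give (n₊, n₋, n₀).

step 0: pivot -594 → sign −
step 1: pivot -1/297 → sign −
signature = (0, 2, 0)

Answer: (0, 2, 0)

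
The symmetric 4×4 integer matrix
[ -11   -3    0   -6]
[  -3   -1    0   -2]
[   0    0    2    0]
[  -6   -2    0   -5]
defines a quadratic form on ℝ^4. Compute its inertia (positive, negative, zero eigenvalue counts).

step 0: pivot -11 → sign −
step 1: pivot -2/11 → sign −
step 2: pivot 2 → sign +
step 3: pivot -1 → sign −
signature = (1, 3, 0)

Answer: (1, 3, 0)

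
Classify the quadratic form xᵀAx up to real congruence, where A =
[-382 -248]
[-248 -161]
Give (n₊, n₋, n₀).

Answer: (1, 1, 0)

Derivation:
step 0: pivot -382 → sign −
step 1: pivot 1/191 → sign +
signature = (1, 1, 0)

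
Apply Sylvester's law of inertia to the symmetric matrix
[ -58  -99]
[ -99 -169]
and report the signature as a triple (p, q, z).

Answer: (0, 2, 0)

Derivation:
step 0: pivot -58 → sign −
step 1: pivot -1/58 → sign −
signature = (0, 2, 0)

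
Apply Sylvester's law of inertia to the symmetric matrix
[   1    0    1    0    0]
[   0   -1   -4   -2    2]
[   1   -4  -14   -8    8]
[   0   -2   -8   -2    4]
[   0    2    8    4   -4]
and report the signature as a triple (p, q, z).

step 0: pivot 1 → sign +
step 1: pivot -1 → sign −
step 2: pivot 1 → sign +
step 3: pivot 2 → sign +
step 4: row/col 4 already zero → sign 0
signature = (3, 1, 1)

Answer: (3, 1, 1)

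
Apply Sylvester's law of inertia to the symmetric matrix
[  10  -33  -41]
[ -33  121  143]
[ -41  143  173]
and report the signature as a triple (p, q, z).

Answer: (2, 0, 1)

Derivation:
step 0: pivot 10 → sign +
step 1: pivot 121/10 → sign +
step 2: row/col 2 already zero → sign 0
signature = (2, 0, 1)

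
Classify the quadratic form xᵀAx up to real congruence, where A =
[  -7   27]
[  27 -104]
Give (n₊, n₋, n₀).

step 0: pivot -7 → sign −
step 1: pivot 1/7 → sign +
signature = (1, 1, 0)

Answer: (1, 1, 0)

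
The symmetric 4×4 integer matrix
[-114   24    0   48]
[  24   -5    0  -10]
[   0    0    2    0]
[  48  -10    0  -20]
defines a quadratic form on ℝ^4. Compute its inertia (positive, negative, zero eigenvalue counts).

step 0: pivot -114 → sign −
step 1: pivot 1/19 → sign +
step 2: pivot 2 → sign +
step 3: row/col 3 already zero → sign 0
signature = (2, 1, 1)

Answer: (2, 1, 1)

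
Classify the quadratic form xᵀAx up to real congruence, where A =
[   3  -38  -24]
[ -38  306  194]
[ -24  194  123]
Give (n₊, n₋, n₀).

step 0: pivot 3 → sign +
step 1: pivot -526/3 → sign −
step 2: pivot 3/263 → sign +
signature = (2, 1, 0)

Answer: (2, 1, 0)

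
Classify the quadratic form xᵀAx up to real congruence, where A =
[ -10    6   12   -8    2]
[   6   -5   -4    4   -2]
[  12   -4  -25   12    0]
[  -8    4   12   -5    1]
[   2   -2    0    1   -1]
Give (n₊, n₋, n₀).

Answer: (1, 4, 0)

Derivation:
step 0: pivot -10 → sign −
step 1: pivot -7/5 → sign −
step 2: pivot -23/7 → sign −
step 3: pivot 45/23 → sign +
step 4: pivot -2/45 → sign −
signature = (1, 4, 0)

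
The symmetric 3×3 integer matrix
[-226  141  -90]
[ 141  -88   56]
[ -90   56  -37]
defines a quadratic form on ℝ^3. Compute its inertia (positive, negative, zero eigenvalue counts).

step 0: pivot -226 → sign −
step 1: pivot -7/226 → sign −
step 2: pivot -3/7 → sign −
signature = (0, 3, 0)

Answer: (0, 3, 0)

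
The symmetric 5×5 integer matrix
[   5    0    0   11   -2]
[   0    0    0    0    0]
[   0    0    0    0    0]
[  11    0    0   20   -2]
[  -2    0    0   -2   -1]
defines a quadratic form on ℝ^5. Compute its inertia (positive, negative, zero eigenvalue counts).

Answer: (1, 2, 2)

Derivation:
step 0: pivot 5 → sign +
step 1: pivot -21/5 → sign −
step 2: pivot -3/7 → sign −
step 3: row/col 3 already zero → sign 0
step 4: row/col 4 already zero → sign 0
signature = (1, 2, 2)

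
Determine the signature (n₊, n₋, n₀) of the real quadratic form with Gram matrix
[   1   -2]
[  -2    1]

step 0: pivot 1 → sign +
step 1: pivot -3 → sign −
signature = (1, 1, 0)

Answer: (1, 1, 0)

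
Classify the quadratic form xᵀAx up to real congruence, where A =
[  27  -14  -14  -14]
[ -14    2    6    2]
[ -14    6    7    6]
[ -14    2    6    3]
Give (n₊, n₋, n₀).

step 0: pivot 27 → sign +
step 1: pivot -142/27 → sign −
step 2: pivot 3/71 → sign +
step 3: pivot 1 → sign +
signature = (3, 1, 0)

Answer: (3, 1, 0)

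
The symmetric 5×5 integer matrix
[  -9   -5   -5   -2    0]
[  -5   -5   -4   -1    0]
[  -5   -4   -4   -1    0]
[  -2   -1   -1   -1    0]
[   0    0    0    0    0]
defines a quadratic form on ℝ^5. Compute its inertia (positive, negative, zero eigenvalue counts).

step 0: pivot -9 → sign −
step 1: pivot -20/9 → sign −
step 2: pivot -11/20 → sign −
step 3: pivot -6/11 → sign −
step 4: row/col 4 already zero → sign 0
signature = (0, 4, 1)

Answer: (0, 4, 1)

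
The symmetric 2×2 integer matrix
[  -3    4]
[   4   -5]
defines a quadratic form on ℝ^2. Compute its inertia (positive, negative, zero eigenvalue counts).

Answer: (1, 1, 0)

Derivation:
step 0: pivot -3 → sign −
step 1: pivot 1/3 → sign +
signature = (1, 1, 0)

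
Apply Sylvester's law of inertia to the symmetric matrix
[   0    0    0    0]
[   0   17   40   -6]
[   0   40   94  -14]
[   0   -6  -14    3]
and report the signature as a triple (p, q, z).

Answer: (2, 1, 1)

Derivation:
step 0: pivot 17 → sign +
step 1: pivot -2/17 → sign −
step 2: pivot 1 → sign +
step 3: row/col 3 already zero → sign 0
signature = (2, 1, 1)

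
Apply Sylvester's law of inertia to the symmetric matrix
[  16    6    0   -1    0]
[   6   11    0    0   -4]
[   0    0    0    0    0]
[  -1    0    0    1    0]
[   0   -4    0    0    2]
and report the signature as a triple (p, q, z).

Answer: (4, 0, 1)

Derivation:
step 0: pivot 16 → sign +
step 1: pivot 35/4 → sign +
step 2: pivot 129/140 → sign +
step 3: pivot 6/43 → sign +
step 4: row/col 4 already zero → sign 0
signature = (4, 0, 1)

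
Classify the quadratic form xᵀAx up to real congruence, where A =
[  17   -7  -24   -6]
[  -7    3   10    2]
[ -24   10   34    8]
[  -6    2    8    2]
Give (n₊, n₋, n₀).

Answer: (2, 1, 1)

Derivation:
step 0: pivot 17 → sign +
step 1: pivot 2/17 → sign +
step 2: pivot -2 → sign −
step 3: row/col 3 already zero → sign 0
signature = (2, 1, 1)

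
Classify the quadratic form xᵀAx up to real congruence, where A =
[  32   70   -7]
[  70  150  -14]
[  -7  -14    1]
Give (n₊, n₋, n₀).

step 0: pivot 32 → sign +
step 1: pivot -25/8 → sign −
step 2: pivot 1/50 → sign +
signature = (2, 1, 0)

Answer: (2, 1, 0)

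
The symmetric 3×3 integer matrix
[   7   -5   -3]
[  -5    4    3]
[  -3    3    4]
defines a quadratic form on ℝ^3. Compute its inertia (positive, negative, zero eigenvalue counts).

Answer: (3, 0, 0)

Derivation:
step 0: pivot 7 → sign +
step 1: pivot 3/7 → sign +
step 2: pivot 1 → sign +
signature = (3, 0, 0)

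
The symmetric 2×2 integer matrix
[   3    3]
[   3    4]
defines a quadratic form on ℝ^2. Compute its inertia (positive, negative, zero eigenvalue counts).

Answer: (2, 0, 0)

Derivation:
step 0: pivot 3 → sign +
step 1: pivot 1 → sign +
signature = (2, 0, 0)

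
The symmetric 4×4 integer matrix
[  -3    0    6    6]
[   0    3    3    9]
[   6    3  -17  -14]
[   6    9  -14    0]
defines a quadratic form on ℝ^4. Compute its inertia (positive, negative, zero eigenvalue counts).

step 0: pivot -3 → sign −
step 1: pivot 3 → sign +
step 2: pivot -8 → sign −
step 3: pivot 1/8 → sign +
signature = (2, 2, 0)

Answer: (2, 2, 0)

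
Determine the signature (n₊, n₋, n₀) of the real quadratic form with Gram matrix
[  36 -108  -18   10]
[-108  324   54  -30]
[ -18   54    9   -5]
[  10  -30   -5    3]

Answer: (2, 0, 2)

Derivation:
step 0: pivot 36 → sign +
step 1: pivot 2/9 → sign +
step 2: row/col 2 already zero → sign 0
step 3: row/col 3 already zero → sign 0
signature = (2, 0, 2)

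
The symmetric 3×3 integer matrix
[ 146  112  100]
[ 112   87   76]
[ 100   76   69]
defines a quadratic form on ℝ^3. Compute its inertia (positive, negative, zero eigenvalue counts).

step 0: pivot 146 → sign +
step 1: pivot 79/73 → sign +
step 2: pivot 3/79 → sign +
signature = (3, 0, 0)

Answer: (3, 0, 0)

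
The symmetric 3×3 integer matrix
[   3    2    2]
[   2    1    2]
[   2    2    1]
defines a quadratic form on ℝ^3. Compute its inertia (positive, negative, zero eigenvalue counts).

step 0: pivot 3 → sign +
step 1: pivot -1/3 → sign −
step 2: pivot 1 → sign +
signature = (2, 1, 0)

Answer: (2, 1, 0)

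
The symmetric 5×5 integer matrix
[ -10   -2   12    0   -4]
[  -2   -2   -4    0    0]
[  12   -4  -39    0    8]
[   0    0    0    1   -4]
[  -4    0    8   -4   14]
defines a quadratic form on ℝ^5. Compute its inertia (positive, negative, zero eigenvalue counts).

step 0: pivot -10 → sign −
step 1: pivot -8/5 → sign −
step 2: pivot 1 → sign +
step 3: pivot 1 → sign +
step 4: row/col 4 already zero → sign 0
signature = (2, 2, 1)

Answer: (2, 2, 1)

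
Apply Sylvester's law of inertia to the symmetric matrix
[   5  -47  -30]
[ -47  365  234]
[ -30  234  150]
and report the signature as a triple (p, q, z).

step 0: pivot 5 → sign +
step 1: pivot -384/5 → sign −
step 2: row/col 2 already zero → sign 0
signature = (1, 1, 1)

Answer: (1, 1, 1)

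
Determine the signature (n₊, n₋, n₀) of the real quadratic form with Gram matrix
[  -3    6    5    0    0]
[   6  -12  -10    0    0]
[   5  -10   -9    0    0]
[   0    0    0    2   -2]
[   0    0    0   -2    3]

Answer: (2, 2, 1)

Derivation:
step 0: pivot -3 → sign −
step 1: pivot -2/3 → sign −
step 2: pivot 2 → sign +
step 3: pivot 1 → sign +
step 4: row/col 4 already zero → sign 0
signature = (2, 2, 1)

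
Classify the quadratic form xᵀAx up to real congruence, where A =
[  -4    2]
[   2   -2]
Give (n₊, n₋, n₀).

step 0: pivot -4 → sign −
step 1: pivot -1 → sign −
signature = (0, 2, 0)

Answer: (0, 2, 0)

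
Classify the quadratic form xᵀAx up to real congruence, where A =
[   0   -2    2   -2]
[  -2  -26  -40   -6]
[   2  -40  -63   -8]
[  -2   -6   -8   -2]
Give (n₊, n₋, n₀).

step 0: pivot -26 → sign −
step 1: pivot 2/13 → sign +
step 2: pivot -169 → sign −
step 3: row/col 3 already zero → sign 0
signature = (1, 2, 1)

Answer: (1, 2, 1)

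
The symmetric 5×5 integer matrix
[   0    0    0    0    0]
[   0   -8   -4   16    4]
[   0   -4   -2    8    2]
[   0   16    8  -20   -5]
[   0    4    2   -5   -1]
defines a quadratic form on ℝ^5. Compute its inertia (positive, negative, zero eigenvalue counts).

step 0: pivot -8 → sign −
step 1: pivot 12 → sign +
step 2: pivot 1/4 → sign +
step 3: row/col 3 already zero → sign 0
step 4: row/col 4 already zero → sign 0
signature = (2, 1, 2)

Answer: (2, 1, 2)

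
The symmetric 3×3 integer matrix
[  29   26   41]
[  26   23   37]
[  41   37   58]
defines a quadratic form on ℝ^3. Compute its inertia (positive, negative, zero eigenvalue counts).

step 0: pivot 29 → sign +
step 1: pivot -9/29 → sign −
step 2: pivot 2/9 → sign +
signature = (2, 1, 0)

Answer: (2, 1, 0)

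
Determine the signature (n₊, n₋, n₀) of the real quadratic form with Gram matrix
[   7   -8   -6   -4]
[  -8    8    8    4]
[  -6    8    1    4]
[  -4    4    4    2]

step 0: pivot 7 → sign +
step 1: pivot -8/7 → sign −
step 2: pivot -3 → sign −
step 3: row/col 3 already zero → sign 0
signature = (1, 2, 1)

Answer: (1, 2, 1)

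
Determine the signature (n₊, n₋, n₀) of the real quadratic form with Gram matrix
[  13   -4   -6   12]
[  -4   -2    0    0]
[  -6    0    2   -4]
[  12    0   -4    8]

step 0: pivot 13 → sign +
step 1: pivot -42/13 → sign −
step 2: pivot 2/7 → sign +
step 3: row/col 3 already zero → sign 0
signature = (2, 1, 1)

Answer: (2, 1, 1)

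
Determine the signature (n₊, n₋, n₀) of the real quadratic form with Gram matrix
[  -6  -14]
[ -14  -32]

step 0: pivot -6 → sign −
step 1: pivot 2/3 → sign +
signature = (1, 1, 0)

Answer: (1, 1, 0)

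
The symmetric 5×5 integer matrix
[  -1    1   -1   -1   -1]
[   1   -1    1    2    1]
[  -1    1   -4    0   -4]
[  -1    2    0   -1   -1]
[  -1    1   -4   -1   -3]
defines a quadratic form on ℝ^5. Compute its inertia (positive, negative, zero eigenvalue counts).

Answer: (2, 3, 0)

Derivation:
step 0: pivot -1 → sign −
step 1: pivot -3 → sign −
step 2: pivot 1/3 → sign +
step 3: pivot -3 → sign −
step 4: pivot 1 → sign +
signature = (2, 3, 0)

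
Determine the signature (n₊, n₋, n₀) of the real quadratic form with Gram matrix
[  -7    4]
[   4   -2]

Answer: (1, 1, 0)

Derivation:
step 0: pivot -7 → sign −
step 1: pivot 2/7 → sign +
signature = (1, 1, 0)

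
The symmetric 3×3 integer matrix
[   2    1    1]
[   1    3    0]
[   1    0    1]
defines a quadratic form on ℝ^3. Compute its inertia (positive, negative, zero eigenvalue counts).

Answer: (3, 0, 0)

Derivation:
step 0: pivot 2 → sign +
step 1: pivot 5/2 → sign +
step 2: pivot 2/5 → sign +
signature = (3, 0, 0)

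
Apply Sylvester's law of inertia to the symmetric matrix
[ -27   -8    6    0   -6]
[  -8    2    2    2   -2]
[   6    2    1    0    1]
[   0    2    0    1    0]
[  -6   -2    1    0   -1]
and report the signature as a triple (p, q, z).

step 0: pivot -27 → sign −
step 1: pivot 118/27 → sign +
step 2: pivot 137/59 → sign +
step 3: pivot 11/137 → sign +
step 4: pivot 2/11 → sign +
signature = (4, 1, 0)

Answer: (4, 1, 0)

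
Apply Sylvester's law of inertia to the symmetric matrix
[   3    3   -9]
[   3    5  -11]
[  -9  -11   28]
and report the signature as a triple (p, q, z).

step 0: pivot 3 → sign +
step 1: pivot 2 → sign +
step 2: pivot -1 → sign −
signature = (2, 1, 0)

Answer: (2, 1, 0)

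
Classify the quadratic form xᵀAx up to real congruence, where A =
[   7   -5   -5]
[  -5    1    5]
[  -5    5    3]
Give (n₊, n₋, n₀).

step 0: pivot 7 → sign +
step 1: pivot -18/7 → sign −
step 2: pivot 2/9 → sign +
signature = (2, 1, 0)

Answer: (2, 1, 0)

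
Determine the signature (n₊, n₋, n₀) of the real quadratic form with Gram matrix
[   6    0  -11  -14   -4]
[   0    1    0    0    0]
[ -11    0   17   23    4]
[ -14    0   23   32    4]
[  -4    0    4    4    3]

Answer: (3, 2, 0)

Derivation:
step 0: pivot 6 → sign +
step 1: pivot 1 → sign +
step 2: pivot -19/6 → sign −
step 3: pivot 30/19 → sign +
step 4: pivot -1/5 → sign −
signature = (3, 2, 0)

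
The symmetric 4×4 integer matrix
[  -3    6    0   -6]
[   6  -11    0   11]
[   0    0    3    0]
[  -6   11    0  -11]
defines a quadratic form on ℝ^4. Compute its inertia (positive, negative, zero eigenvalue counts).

step 0: pivot -3 → sign −
step 1: pivot 1 → sign +
step 2: pivot 3 → sign +
step 3: row/col 3 already zero → sign 0
signature = (2, 1, 1)

Answer: (2, 1, 1)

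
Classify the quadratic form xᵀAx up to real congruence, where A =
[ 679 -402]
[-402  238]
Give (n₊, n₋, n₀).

step 0: pivot 679 → sign +
step 1: pivot -2/679 → sign −
signature = (1, 1, 0)

Answer: (1, 1, 0)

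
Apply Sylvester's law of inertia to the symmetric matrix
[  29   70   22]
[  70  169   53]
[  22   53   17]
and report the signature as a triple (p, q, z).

step 0: pivot 29 → sign +
step 1: pivot 1/29 → sign +
step 2: row/col 2 already zero → sign 0
signature = (2, 0, 1)

Answer: (2, 0, 1)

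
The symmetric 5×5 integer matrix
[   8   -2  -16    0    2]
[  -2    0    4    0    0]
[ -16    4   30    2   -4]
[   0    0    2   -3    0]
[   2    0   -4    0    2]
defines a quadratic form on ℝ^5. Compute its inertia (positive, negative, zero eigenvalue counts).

Answer: (2, 3, 0)

Derivation:
step 0: pivot 8 → sign +
step 1: pivot -1/2 → sign −
step 2: pivot -2 → sign −
step 3: pivot -1 → sign −
step 4: pivot 2 → sign +
signature = (2, 3, 0)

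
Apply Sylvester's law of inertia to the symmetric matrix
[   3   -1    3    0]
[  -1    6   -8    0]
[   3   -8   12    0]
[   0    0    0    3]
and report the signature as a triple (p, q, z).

Answer: (4, 0, 0)

Derivation:
step 0: pivot 3 → sign +
step 1: pivot 17/3 → sign +
step 2: pivot 6/17 → sign +
step 3: pivot 3 → sign +
signature = (4, 0, 0)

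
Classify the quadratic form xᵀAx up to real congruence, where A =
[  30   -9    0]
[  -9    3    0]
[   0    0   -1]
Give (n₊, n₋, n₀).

Answer: (2, 1, 0)

Derivation:
step 0: pivot 30 → sign +
step 1: pivot 3/10 → sign +
step 2: pivot -1 → sign −
signature = (2, 1, 0)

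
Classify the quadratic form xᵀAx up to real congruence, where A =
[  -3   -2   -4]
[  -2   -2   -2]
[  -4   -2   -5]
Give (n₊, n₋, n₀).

step 0: pivot -3 → sign −
step 1: pivot -2/3 → sign −
step 2: pivot 1 → sign +
signature = (1, 2, 0)

Answer: (1, 2, 0)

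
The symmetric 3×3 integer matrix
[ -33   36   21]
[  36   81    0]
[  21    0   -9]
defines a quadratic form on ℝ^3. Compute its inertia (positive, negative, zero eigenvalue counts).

Answer: (1, 1, 1)

Derivation:
step 0: pivot -33 → sign −
step 1: pivot 1323/11 → sign +
step 2: row/col 2 already zero → sign 0
signature = (1, 1, 1)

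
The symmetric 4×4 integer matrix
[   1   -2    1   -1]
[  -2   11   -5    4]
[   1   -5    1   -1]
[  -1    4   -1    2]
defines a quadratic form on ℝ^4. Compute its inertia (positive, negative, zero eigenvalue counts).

step 0: pivot 1 → sign +
step 1: pivot 7 → sign +
step 2: pivot -9/7 → sign −
step 3: pivot 1 → sign +
signature = (3, 1, 0)

Answer: (3, 1, 0)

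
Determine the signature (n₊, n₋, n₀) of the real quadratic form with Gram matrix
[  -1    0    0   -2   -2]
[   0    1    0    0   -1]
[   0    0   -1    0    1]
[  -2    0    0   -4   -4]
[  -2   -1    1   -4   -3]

Answer: (2, 2, 1)

Derivation:
step 0: pivot -1 → sign −
step 1: pivot 1 → sign +
step 2: pivot -1 → sign −
step 3: pivot 1 → sign +
step 4: row/col 4 already zero → sign 0
signature = (2, 2, 1)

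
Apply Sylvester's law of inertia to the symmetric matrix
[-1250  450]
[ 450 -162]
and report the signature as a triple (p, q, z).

Answer: (0, 1, 1)

Derivation:
step 0: pivot -1250 → sign −
step 1: row/col 1 already zero → sign 0
signature = (0, 1, 1)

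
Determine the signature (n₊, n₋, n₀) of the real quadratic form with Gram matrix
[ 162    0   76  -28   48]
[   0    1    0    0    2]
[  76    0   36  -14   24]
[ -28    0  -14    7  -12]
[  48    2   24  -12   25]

step 0: pivot 162 → sign +
step 1: pivot 1 → sign +
step 2: pivot 28/81 → sign +
step 3: pivot 3/7 → sign +
step 4: row/col 4 already zero → sign 0
signature = (4, 0, 1)

Answer: (4, 0, 1)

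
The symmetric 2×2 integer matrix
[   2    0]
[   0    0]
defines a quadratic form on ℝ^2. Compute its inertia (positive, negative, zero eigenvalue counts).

Answer: (1, 0, 1)

Derivation:
step 0: pivot 2 → sign +
step 1: row/col 1 already zero → sign 0
signature = (1, 0, 1)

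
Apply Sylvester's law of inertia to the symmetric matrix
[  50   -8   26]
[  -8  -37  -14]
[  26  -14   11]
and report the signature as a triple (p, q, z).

step 0: pivot 50 → sign +
step 1: pivot -957/25 → sign −
step 2: pivot 3/319 → sign +
signature = (2, 1, 0)

Answer: (2, 1, 0)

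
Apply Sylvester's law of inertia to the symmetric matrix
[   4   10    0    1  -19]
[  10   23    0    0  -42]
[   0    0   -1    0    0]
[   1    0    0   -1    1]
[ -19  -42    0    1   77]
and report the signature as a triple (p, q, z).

Answer: (3, 2, 0)

Derivation:
step 0: pivot 4 → sign +
step 1: pivot -2 → sign −
step 2: pivot -1 → sign −
step 3: pivot 15/8 → sign +
step 4: pivot 6/5 → sign +
signature = (3, 2, 0)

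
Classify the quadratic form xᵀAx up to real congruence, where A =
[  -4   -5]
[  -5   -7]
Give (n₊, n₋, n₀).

Answer: (0, 2, 0)

Derivation:
step 0: pivot -4 → sign −
step 1: pivot -3/4 → sign −
signature = (0, 2, 0)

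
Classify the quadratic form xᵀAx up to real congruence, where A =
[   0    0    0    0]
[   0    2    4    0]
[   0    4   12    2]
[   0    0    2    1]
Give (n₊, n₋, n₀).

Answer: (2, 0, 2)

Derivation:
step 0: pivot 2 → sign +
step 1: pivot 4 → sign +
step 2: row/col 2 already zero → sign 0
step 3: row/col 3 already zero → sign 0
signature = (2, 0, 2)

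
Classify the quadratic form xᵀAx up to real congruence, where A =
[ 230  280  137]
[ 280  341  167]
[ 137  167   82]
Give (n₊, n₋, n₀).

Answer: (3, 0, 0)

Derivation:
step 0: pivot 230 → sign +
step 1: pivot 3/23 → sign +
step 2: pivot 1/30 → sign +
signature = (3, 0, 0)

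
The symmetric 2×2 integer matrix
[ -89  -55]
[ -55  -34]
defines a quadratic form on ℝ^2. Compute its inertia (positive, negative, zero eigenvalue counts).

step 0: pivot -89 → sign −
step 1: pivot -1/89 → sign −
signature = (0, 2, 0)

Answer: (0, 2, 0)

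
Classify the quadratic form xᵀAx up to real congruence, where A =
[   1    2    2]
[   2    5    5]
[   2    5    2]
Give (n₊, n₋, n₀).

Answer: (2, 1, 0)

Derivation:
step 0: pivot 1 → sign +
step 1: pivot 1 → sign +
step 2: pivot -3 → sign −
signature = (2, 1, 0)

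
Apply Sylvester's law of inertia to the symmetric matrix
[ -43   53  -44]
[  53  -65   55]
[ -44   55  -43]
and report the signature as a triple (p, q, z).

step 0: pivot -43 → sign −
step 1: pivot 14/43 → sign +
step 2: pivot 3/14 → sign +
signature = (2, 1, 0)

Answer: (2, 1, 0)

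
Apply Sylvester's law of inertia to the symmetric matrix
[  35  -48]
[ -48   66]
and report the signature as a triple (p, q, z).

Answer: (2, 0, 0)

Derivation:
step 0: pivot 35 → sign +
step 1: pivot 6/35 → sign +
signature = (2, 0, 0)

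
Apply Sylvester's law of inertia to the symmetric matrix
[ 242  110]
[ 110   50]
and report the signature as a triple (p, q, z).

step 0: pivot 242 → sign +
step 1: row/col 1 already zero → sign 0
signature = (1, 0, 1)

Answer: (1, 0, 1)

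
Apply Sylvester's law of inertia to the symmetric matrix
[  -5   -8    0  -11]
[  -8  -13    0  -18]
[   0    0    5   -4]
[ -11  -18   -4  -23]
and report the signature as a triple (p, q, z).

step 0: pivot -5 → sign −
step 1: pivot -1/5 → sign −
step 2: pivot 5 → sign +
step 3: pivot -6/5 → sign −
signature = (1, 3, 0)

Answer: (1, 3, 0)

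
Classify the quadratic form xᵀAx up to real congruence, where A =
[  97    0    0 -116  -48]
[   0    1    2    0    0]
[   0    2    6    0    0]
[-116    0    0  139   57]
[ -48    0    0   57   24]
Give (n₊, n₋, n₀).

Answer: (4, 1, 0)

Derivation:
step 0: pivot 97 → sign +
step 1: pivot 1 → sign +
step 2: pivot 2 → sign +
step 3: pivot 27/97 → sign +
step 4: pivot -1/3 → sign −
signature = (4, 1, 0)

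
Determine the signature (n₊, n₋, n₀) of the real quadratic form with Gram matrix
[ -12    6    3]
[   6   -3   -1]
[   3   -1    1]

step 0: pivot -12 → sign −
step 1: pivot 7/4 → sign +
step 2: pivot -1/7 → sign −
signature = (1, 2, 0)

Answer: (1, 2, 0)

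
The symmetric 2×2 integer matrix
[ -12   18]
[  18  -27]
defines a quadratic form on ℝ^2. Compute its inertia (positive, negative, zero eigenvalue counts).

Answer: (0, 1, 1)

Derivation:
step 0: pivot -12 → sign −
step 1: row/col 1 already zero → sign 0
signature = (0, 1, 1)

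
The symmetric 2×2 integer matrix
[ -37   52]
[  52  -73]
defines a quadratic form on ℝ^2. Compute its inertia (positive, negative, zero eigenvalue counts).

step 0: pivot -37 → sign −
step 1: pivot 3/37 → sign +
signature = (1, 1, 0)

Answer: (1, 1, 0)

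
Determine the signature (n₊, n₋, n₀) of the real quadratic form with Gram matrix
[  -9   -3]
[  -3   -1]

Answer: (0, 1, 1)

Derivation:
step 0: pivot -9 → sign −
step 1: row/col 1 already zero → sign 0
signature = (0, 1, 1)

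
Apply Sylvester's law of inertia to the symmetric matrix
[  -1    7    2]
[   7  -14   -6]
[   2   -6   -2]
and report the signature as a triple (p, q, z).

step 0: pivot -1 → sign −
step 1: pivot 35 → sign +
step 2: pivot 6/35 → sign +
signature = (2, 1, 0)

Answer: (2, 1, 0)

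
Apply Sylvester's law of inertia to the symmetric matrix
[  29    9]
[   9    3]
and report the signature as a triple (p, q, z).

step 0: pivot 29 → sign +
step 1: pivot 6/29 → sign +
signature = (2, 0, 0)

Answer: (2, 0, 0)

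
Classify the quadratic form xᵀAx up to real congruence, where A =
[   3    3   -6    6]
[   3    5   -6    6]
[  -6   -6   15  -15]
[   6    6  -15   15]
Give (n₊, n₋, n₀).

Answer: (3, 0, 1)

Derivation:
step 0: pivot 3 → sign +
step 1: pivot 2 → sign +
step 2: pivot 3 → sign +
step 3: row/col 3 already zero → sign 0
signature = (3, 0, 1)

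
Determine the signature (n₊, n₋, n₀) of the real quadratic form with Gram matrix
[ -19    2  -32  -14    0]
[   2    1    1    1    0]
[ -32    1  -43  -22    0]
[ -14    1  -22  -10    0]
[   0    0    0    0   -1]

step 0: pivot -19 → sign −
step 1: pivot 23/19 → sign +
step 2: pivot 144/23 → sign +
step 3: pivot 1/16 → sign +
step 4: pivot -1 → sign −
signature = (3, 2, 0)

Answer: (3, 2, 0)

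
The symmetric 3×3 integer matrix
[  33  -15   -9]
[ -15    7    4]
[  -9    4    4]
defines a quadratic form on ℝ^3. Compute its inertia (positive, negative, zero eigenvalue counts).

step 0: pivot 33 → sign +
step 1: pivot 2/11 → sign +
step 2: pivot 3/2 → sign +
signature = (3, 0, 0)

Answer: (3, 0, 0)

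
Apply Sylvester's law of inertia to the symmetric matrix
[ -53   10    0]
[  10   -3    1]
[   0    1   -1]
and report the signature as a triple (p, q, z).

Answer: (0, 3, 0)

Derivation:
step 0: pivot -53 → sign −
step 1: pivot -59/53 → sign −
step 2: pivot -6/59 → sign −
signature = (0, 3, 0)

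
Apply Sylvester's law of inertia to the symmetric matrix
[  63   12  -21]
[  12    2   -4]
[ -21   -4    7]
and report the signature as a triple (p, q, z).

Answer: (1, 1, 1)

Derivation:
step 0: pivot 63 → sign +
step 1: pivot -2/7 → sign −
step 2: row/col 2 already zero → sign 0
signature = (1, 1, 1)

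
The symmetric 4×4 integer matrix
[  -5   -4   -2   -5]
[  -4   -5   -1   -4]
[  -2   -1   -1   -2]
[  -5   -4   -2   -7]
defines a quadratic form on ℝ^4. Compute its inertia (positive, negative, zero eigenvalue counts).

step 0: pivot -5 → sign −
step 1: pivot -9/5 → sign −
step 2: pivot -2 → sign −
step 3: row/col 3 already zero → sign 0
signature = (0, 3, 1)

Answer: (0, 3, 1)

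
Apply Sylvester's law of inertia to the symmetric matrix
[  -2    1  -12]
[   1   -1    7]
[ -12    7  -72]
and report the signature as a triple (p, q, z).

step 0: pivot -2 → sign −
step 1: pivot -1/2 → sign −
step 2: pivot 2 → sign +
signature = (1, 2, 0)

Answer: (1, 2, 0)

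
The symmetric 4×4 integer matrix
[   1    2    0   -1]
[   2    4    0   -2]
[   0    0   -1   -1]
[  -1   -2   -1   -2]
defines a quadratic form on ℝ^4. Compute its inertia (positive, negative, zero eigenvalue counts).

step 0: pivot 1 → sign +
step 1: pivot -1 → sign −
step 2: pivot -2 → sign −
step 3: row/col 3 already zero → sign 0
signature = (1, 2, 1)

Answer: (1, 2, 1)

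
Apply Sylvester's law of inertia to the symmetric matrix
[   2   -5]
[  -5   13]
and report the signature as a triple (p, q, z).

Answer: (2, 0, 0)

Derivation:
step 0: pivot 2 → sign +
step 1: pivot 1/2 → sign +
signature = (2, 0, 0)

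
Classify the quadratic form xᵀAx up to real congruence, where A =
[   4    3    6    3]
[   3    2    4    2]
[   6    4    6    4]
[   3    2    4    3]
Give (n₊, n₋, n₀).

step 0: pivot 4 → sign +
step 1: pivot -1/4 → sign −
step 2: pivot -2 → sign −
step 3: pivot 1 → sign +
signature = (2, 2, 0)

Answer: (2, 2, 0)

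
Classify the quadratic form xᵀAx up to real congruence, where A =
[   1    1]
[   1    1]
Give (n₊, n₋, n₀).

step 0: pivot 1 → sign +
step 1: row/col 1 already zero → sign 0
signature = (1, 0, 1)

Answer: (1, 0, 1)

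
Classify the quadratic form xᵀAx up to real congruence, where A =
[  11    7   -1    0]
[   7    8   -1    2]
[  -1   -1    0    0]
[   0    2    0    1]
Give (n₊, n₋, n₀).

Answer: (3, 1, 0)

Derivation:
step 0: pivot 11 → sign +
step 1: pivot 39/11 → sign +
step 2: pivot -5/39 → sign −
step 3: pivot 1/5 → sign +
signature = (3, 1, 0)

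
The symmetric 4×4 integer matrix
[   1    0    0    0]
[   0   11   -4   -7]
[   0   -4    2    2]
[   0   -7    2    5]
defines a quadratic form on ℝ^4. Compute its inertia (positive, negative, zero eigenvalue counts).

Answer: (3, 0, 1)

Derivation:
step 0: pivot 1 → sign +
step 1: pivot 11 → sign +
step 2: pivot 6/11 → sign +
step 3: row/col 3 already zero → sign 0
signature = (3, 0, 1)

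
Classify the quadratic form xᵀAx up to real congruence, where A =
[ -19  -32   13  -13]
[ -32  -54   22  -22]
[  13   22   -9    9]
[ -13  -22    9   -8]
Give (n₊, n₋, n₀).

Answer: (1, 2, 1)

Derivation:
step 0: pivot -19 → sign −
step 1: pivot -2/19 → sign −
step 2: pivot 1 → sign +
step 3: row/col 3 already zero → sign 0
signature = (1, 2, 1)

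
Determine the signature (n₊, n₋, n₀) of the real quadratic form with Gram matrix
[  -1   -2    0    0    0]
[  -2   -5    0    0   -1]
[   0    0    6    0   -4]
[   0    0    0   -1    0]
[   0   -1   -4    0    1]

Answer: (1, 4, 0)

Derivation:
step 0: pivot -1 → sign −
step 1: pivot -1 → sign −
step 2: pivot 6 → sign +
step 3: pivot -1 → sign −
step 4: pivot -2/3 → sign −
signature = (1, 4, 0)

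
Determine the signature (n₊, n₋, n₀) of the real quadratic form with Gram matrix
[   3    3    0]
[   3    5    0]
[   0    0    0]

step 0: pivot 3 → sign +
step 1: pivot 2 → sign +
step 2: row/col 2 already zero → sign 0
signature = (2, 0, 1)

Answer: (2, 0, 1)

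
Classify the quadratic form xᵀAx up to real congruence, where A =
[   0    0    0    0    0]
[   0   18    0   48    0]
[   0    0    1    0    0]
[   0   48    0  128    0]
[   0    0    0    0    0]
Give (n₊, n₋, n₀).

step 0: pivot 18 → sign +
step 1: pivot 1 → sign +
step 2: row/col 2 already zero → sign 0
step 3: row/col 3 already zero → sign 0
step 4: row/col 4 already zero → sign 0
signature = (2, 0, 3)

Answer: (2, 0, 3)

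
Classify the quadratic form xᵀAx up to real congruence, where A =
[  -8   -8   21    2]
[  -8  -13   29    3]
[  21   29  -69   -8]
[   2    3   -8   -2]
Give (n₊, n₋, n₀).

Answer: (0, 4, 0)

Derivation:
step 0: pivot -8 → sign −
step 1: pivot -5 → sign −
step 2: pivot -43/40 → sign −
step 3: pivot -3/43 → sign −
signature = (0, 4, 0)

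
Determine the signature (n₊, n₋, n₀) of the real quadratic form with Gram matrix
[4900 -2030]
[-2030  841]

step 0: pivot 4900 → sign +
step 1: row/col 1 already zero → sign 0
signature = (1, 0, 1)

Answer: (1, 0, 1)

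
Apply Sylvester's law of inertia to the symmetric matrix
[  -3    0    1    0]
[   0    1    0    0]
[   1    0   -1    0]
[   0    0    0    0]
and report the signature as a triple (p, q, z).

step 0: pivot -3 → sign −
step 1: pivot 1 → sign +
step 2: pivot -2/3 → sign −
step 3: row/col 3 already zero → sign 0
signature = (1, 2, 1)

Answer: (1, 2, 1)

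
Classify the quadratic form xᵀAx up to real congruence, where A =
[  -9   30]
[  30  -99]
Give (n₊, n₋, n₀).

step 0: pivot -9 → sign −
step 1: pivot 1 → sign +
signature = (1, 1, 0)

Answer: (1, 1, 0)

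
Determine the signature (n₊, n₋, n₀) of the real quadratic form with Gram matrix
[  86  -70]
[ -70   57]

Answer: (2, 0, 0)

Derivation:
step 0: pivot 86 → sign +
step 1: pivot 1/43 → sign +
signature = (2, 0, 0)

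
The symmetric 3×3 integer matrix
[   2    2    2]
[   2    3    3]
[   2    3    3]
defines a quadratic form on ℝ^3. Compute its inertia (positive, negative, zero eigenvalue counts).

Answer: (2, 0, 1)

Derivation:
step 0: pivot 2 → sign +
step 1: pivot 1 → sign +
step 2: row/col 2 already zero → sign 0
signature = (2, 0, 1)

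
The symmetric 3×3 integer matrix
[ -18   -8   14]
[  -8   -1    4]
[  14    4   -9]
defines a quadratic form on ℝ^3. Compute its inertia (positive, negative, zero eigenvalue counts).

step 0: pivot -18 → sign −
step 1: pivot 23/9 → sign +
step 2: pivot -1/23 → sign −
signature = (1, 2, 0)

Answer: (1, 2, 0)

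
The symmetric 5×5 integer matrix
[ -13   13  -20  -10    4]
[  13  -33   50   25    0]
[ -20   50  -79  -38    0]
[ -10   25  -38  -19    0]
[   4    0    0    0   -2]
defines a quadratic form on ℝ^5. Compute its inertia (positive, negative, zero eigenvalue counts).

step 0: pivot -13 → sign −
step 1: pivot -20 → sign −
step 2: pivot -42/13 → sign −
step 3: pivot -3/56 → sign −
step 4: pivot 2/15 → sign +
signature = (1, 4, 0)

Answer: (1, 4, 0)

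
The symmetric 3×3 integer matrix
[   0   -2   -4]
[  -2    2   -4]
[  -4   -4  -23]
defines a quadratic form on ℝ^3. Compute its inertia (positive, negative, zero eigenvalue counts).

Answer: (2, 1, 0)

Derivation:
step 0: pivot 2 → sign +
step 1: pivot -2 → sign −
step 2: pivot 1 → sign +
signature = (2, 1, 0)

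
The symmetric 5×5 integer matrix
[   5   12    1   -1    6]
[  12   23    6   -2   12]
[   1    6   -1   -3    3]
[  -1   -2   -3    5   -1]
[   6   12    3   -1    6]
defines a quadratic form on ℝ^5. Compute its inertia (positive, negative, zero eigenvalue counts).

Answer: (3, 2, 0)

Derivation:
step 0: pivot 5 → sign +
step 1: pivot -29/5 → sign −
step 2: pivot 30/29 → sign +
step 3: pivot -22/15 → sign −
step 4: pivot 3/22 → sign +
signature = (3, 2, 0)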